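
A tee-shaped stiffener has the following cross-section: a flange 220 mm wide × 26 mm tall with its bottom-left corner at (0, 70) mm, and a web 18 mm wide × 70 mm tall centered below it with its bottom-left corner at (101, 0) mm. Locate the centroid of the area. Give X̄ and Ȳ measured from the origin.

X̄ = 110.00 mm, Ȳ = 74.34 mm

web: A = 18 × 70 = 1260.00, centroid at (110.00, 35.00).
flange: A = 220 × 26 = 5720.00, centroid at (110.00, 83.00).
ΣA = 6980.00 mm², ΣAX̄ = 767800.00 mm³, ΣAȲ = 518860.00 mm³.
X̄ = 767800.00/6980.00 = 110.00 mm; Ȳ = 518860.00/6980.00 = 74.34 mm.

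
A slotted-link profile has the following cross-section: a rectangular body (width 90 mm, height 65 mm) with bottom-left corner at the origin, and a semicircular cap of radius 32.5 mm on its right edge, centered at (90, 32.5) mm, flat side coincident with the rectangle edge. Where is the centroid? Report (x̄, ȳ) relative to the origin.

Part | A | x̄ᵢ | ȳᵢ | A·x̄ᵢ | A·ȳᵢ
rectangular body | 5850.00 | 45.00 | 32.50 | 263250.00 | 190125.00
semicircular end | 1659.15 | 103.79 | 32.50 | 172209.24 | 53922.49
Σ | 7509.15 |  |  | 435459.24 | 244047.49
x̄ = 435459.24 / 7509.15 = 57.99 mm
ȳ = 244047.49 / 7509.15 = 32.50 mm

x̄ = 57.99 mm, ȳ = 32.50 mm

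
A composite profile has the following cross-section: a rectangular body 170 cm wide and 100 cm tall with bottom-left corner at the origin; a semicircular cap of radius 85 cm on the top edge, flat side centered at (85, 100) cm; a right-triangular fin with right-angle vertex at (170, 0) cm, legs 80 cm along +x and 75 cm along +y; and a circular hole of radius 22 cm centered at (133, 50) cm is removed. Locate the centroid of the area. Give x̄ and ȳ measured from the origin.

rectangular body: A = 170 × 100 = 17000.00, centroid at (85.00, 50.00).
semicircular top: A = ½π·85² = 11349.00, centroid at (85.00, 136.08).
triangular fin: A = ½·80·75 = 3000.00, centroid at (196.67, 25.00).
hole: A = −π·22² = -1520.53, centroid at (133.00, 50.00).
ΣA = 29828.47 cm²
ΣAx̄ = (17000.00)(85.00) + (11349.00)(85.00) + (3000.00)(196.67) + (-1520.53)(133.00) = 2797434.69 cm³
ΣAȳ = (17000.00)(50.00) + (11349.00)(136.08) + (3000.00)(25.00) + (-1520.53)(50.00) = 2393290.47 cm³
x̄ = 2797434.69 / 29828.47 = 93.78 cm
ȳ = 2393290.47 / 29828.47 = 80.24 cm

x̄ = 93.78 cm, ȳ = 80.24 cm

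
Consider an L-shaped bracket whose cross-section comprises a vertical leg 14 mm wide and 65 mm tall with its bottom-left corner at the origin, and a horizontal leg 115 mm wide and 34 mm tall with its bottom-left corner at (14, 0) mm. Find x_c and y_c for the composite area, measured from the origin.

x_c = 59.32 mm, y_c = 19.93 mm

Part | A | x̄ᵢ | ȳᵢ | A·x̄ᵢ | A·ȳᵢ
vertical leg | 910.00 | 7.00 | 32.50 | 6370.00 | 29575.00
horizontal leg | 3910.00 | 71.50 | 17.00 | 279565.00 | 66470.00
Σ | 4820.00 |  |  | 285935.00 | 96045.00
x_c = 285935.00 / 4820.00 = 59.32 mm
y_c = 96045.00 / 4820.00 = 19.93 mm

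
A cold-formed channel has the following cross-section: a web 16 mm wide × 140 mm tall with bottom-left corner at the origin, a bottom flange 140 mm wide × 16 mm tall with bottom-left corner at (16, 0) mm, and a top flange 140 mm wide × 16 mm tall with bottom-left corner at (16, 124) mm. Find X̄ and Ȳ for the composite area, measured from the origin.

X̄ = 60.00 mm, Ȳ = 70.00 mm

web: A = 16 × 140 = 2240.00, centroid at (8.00, 70.00).
bottom flange: A = 140 × 16 = 2240.00, centroid at (86.00, 8.00).
top flange: A = 140 × 16 = 2240.00, centroid at (86.00, 132.00).
ΣA = 6720.00 mm²
ΣAX̄ = (2240.00)(8.00) + (2240.00)(86.00) + (2240.00)(86.00) = 403200.00 mm³
ΣAȲ = (2240.00)(70.00) + (2240.00)(8.00) + (2240.00)(132.00) = 470400.00 mm³
X̄ = 403200.00 / 6720.00 = 60.00 mm
Ȳ = 470400.00 / 6720.00 = 70.00 mm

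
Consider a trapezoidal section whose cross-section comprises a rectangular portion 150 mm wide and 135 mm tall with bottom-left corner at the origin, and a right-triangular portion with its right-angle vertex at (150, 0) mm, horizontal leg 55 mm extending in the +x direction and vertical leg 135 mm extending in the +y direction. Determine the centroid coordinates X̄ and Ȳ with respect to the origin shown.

rectangular portion: A = 150 × 135 = 20250.00, centroid at (75.00, 67.50).
triangular portion: A = ½·55·135 = 3712.50, centroid at (168.33, 45.00).
ΣA = 23962.50 mm²
ΣAX̄ = (20250.00)(75.00) + (3712.50)(168.33) = 2143687.50 mm³
ΣAȲ = (20250.00)(67.50) + (3712.50)(45.00) = 1533937.50 mm³
X̄ = 2143687.50 / 23962.50 = 89.46 mm
Ȳ = 1533937.50 / 23962.50 = 64.01 mm

X̄ = 89.46 mm, Ȳ = 64.01 mm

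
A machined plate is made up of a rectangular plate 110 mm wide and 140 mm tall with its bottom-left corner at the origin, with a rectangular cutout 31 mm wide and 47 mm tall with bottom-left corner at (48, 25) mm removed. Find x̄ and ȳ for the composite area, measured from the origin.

x̄ = 54.11 mm, ȳ = 72.25 mm

plate: A = 110 × 140 = 15400.00, centroid at (55.00, 70.00).
hole: A = −(31 × 47) = -1457.00, centroid at (63.50, 48.50).
ΣA = 13943.00 mm², ΣAx̄ = 754480.50 mm³, ΣAȳ = 1007335.50 mm³.
x̄ = 754480.50/13943.00 = 54.11 mm; ȳ = 1007335.50/13943.00 = 72.25 mm.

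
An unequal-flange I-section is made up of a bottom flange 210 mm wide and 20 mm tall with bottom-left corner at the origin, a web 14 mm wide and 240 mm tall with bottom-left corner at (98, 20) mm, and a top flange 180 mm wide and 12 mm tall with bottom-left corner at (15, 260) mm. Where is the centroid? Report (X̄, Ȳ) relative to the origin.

Part | A | x̄ᵢ | ȳᵢ | A·x̄ᵢ | A·ȳᵢ
bottom flange | 4200.00 | 105.00 | 10.00 | 441000.00 | 42000.00
web | 3360.00 | 105.00 | 140.00 | 352800.00 | 470400.00
top flange | 2160.00 | 105.00 | 266.00 | 226800.00 | 574560.00
Σ | 9720.00 |  |  | 1020600.00 | 1086960.00
X̄ = 1020600.00 / 9720.00 = 105.00 mm
Ȳ = 1086960.00 / 9720.00 = 111.83 mm

X̄ = 105.00 mm, Ȳ = 111.83 mm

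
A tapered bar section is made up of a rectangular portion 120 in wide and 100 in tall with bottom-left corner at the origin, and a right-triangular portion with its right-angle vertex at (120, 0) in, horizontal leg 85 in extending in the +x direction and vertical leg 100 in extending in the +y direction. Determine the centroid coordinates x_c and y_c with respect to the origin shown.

rectangular portion: A = 120 × 100 = 12000.00, centroid at (60.00, 50.00).
triangular portion: A = ½·85·100 = 4250.00, centroid at (148.33, 33.33).
ΣA = 16250.00 in², ΣAx_c = 1350416.67 in³, ΣAy_c = 741666.67 in³.
x_c = 1350416.67/16250.00 = 83.10 in; y_c = 741666.67/16250.00 = 45.64 in.

x_c = 83.10 in, y_c = 45.64 in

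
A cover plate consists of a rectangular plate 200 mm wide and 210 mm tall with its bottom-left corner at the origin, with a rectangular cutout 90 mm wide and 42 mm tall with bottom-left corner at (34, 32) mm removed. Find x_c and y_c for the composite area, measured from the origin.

x_c = 102.08 mm, y_c = 110.14 mm

plate: A = 200 × 210 = 42000.00, centroid at (100.00, 105.00).
hole: A = −(90 × 42) = -3780.00, centroid at (79.00, 53.00).
ΣA = 38220.00 mm², ΣAx_c = 3901380.00 mm³, ΣAy_c = 4209660.00 mm³.
x_c = 3901380.00/38220.00 = 102.08 mm; y_c = 4209660.00/38220.00 = 110.14 mm.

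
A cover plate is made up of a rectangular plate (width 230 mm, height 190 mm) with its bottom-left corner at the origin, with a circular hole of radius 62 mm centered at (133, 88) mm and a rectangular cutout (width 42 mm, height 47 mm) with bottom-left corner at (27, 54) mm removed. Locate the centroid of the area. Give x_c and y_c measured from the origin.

plate: A = 230 × 190 = 43700.00, centroid at (115.00, 95.00).
hole 1: A = −π·62² = -12076.28, centroid at (133.00, 88.00).
hole 2: A = −(42 × 47) = -1974.00, centroid at (48.00, 77.50).
ΣA = 29649.72 mm²
ΣAx_c = (43700.00)(115.00) + (-12076.28)(133.00) + (-1974.00)(48.00) = 3324602.47 mm³
ΣAy_c = (43700.00)(95.00) + (-12076.28)(88.00) + (-1974.00)(77.50) = 2935802.17 mm³
x_c = 3324602.47 / 29649.72 = 112.13 mm
y_c = 2935802.17 / 29649.72 = 99.02 mm

x_c = 112.13 mm, y_c = 99.02 mm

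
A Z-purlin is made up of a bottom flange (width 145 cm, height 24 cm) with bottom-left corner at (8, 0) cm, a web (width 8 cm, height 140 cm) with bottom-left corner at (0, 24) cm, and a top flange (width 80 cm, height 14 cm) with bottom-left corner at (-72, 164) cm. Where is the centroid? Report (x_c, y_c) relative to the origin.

x_c = 43.49 cm, y_c = 59.19 cm

Part | A | x̄ᵢ | ȳᵢ | A·x̄ᵢ | A·ȳᵢ
bottom flange | 3480.00 | 80.50 | 12.00 | 280140.00 | 41760.00
web | 1120.00 | 4.00 | 94.00 | 4480.00 | 105280.00
top flange | 1120.00 | -32.00 | 171.00 | -35840.00 | 191520.00
Σ | 5720.00 |  |  | 248780.00 | 338560.00
x_c = 248780.00 / 5720.00 = 43.49 cm
y_c = 338560.00 / 5720.00 = 59.19 cm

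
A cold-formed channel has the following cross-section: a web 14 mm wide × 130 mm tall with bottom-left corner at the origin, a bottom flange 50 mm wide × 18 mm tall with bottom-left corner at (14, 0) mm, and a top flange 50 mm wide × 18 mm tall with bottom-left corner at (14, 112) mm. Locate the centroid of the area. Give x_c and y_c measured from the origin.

x_c = 22.91 mm, y_c = 65.00 mm

Part | A | x̄ᵢ | ȳᵢ | A·x̄ᵢ | A·ȳᵢ
web | 1820.00 | 7.00 | 65.00 | 12740.00 | 118300.00
bottom flange | 900.00 | 39.00 | 9.00 | 35100.00 | 8100.00
top flange | 900.00 | 39.00 | 121.00 | 35100.00 | 108900.00
Σ | 3620.00 |  |  | 82940.00 | 235300.00
x_c = 82940.00 / 3620.00 = 22.91 mm
y_c = 235300.00 / 3620.00 = 65.00 mm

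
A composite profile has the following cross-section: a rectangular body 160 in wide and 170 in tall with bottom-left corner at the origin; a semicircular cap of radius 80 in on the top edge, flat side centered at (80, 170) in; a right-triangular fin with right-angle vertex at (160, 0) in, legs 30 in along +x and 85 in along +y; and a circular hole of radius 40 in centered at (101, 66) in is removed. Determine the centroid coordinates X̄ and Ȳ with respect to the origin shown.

rectangular body: A = 160 × 170 = 27200.00, centroid at (80.00, 85.00).
semicircular top: A = ½π·80² = 10053.10, centroid at (80.00, 203.95).
triangular fin: A = ½·30·85 = 1275.00, centroid at (170.00, 28.33).
hole: A = −π·40² = -5026.55, centroid at (101.00, 66.00).
ΣA = 33501.55 in², ΣAX̄ = 2689316.35 in³, ΣAȲ = 4066732.55 in³.
X̄ = 2689316.35/33501.55 = 80.27 in; Ȳ = 4066732.55/33501.55 = 121.39 in.

X̄ = 80.27 in, Ȳ = 121.39 in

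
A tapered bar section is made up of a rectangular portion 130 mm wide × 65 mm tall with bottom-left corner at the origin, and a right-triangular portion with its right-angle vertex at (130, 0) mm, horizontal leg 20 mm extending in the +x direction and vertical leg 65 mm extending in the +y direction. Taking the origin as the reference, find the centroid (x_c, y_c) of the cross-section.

rectangular portion: A = 130 × 65 = 8450.00, centroid at (65.00, 32.50).
triangular portion: A = ½·20·65 = 650.00, centroid at (136.67, 21.67).
ΣA = 9100.00 mm², ΣAx_c = 638083.33 mm³, ΣAy_c = 288708.33 mm³.
x_c = 638083.33/9100.00 = 70.12 mm; y_c = 288708.33/9100.00 = 31.73 mm.

x_c = 70.12 mm, y_c = 31.73 mm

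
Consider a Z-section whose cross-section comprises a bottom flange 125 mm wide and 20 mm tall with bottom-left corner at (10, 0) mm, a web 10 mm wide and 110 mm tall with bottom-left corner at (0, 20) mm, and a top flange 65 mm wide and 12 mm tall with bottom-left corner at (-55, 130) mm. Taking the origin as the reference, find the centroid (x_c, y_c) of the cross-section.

x_c = 38.63 mm, y_c = 48.76 mm

bottom flange: A = 125 × 20 = 2500.00, centroid at (72.50, 10.00).
web: A = 10 × 110 = 1100.00, centroid at (5.00, 75.00).
top flange: A = 65 × 12 = 780.00, centroid at (-22.50, 136.00).
ΣA = 4380.00 mm²
ΣAx_c = (2500.00)(72.50) + (1100.00)(5.00) + (780.00)(-22.50) = 169200.00 mm³
ΣAy_c = (2500.00)(10.00) + (1100.00)(75.00) + (780.00)(136.00) = 213580.00 mm³
x_c = 169200.00 / 4380.00 = 38.63 mm
y_c = 213580.00 / 4380.00 = 48.76 mm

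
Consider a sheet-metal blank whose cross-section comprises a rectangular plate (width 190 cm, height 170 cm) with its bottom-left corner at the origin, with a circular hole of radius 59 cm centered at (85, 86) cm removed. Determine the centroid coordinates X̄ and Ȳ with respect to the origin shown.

plate: A = 190 × 170 = 32300.00, centroid at (95.00, 85.00).
hole: A = −π·59² = -10935.88, centroid at (85.00, 86.00).
ΣA = 21364.12 cm², ΣAX̄ = 2138949.86 cm³, ΣAȲ = 1805013.97 cm³.
X̄ = 2138949.86/21364.12 = 100.12 cm; Ȳ = 1805013.97/21364.12 = 84.49 cm.

X̄ = 100.12 cm, Ȳ = 84.49 cm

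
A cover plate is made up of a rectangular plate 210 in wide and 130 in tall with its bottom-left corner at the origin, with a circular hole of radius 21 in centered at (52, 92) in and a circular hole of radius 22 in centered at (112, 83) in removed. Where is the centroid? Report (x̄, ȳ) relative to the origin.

Part | A | x̄ᵢ | ȳᵢ | A·x̄ᵢ | A·ȳᵢ
plate | 27300.00 | 105.00 | 65.00 | 2866500.00 | 1774500.00
hole 1 | -1385.44 | 52.00 | 92.00 | -72043.00 | -127460.70
hole 2 | -1520.53 | 112.00 | 83.00 | -170299.45 | -126204.06
Σ | 24394.03 |  |  | 2624157.54 | 1520835.24
x̄ = 2624157.54 / 24394.03 = 107.57 in
ȳ = 1520835.24 / 24394.03 = 62.34 in

x̄ = 107.57 in, ȳ = 62.34 in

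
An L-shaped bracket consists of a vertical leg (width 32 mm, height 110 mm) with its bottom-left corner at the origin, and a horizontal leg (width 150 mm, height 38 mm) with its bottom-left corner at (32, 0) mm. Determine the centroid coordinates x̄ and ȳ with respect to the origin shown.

vertical leg: A = 32 × 110 = 3520.00, centroid at (16.00, 55.00).
horizontal leg: A = 150 × 38 = 5700.00, centroid at (107.00, 19.00).
ΣA = 9220.00 mm², ΣAx̄ = 666220.00 mm³, ΣAȳ = 301900.00 mm³.
x̄ = 666220.00/9220.00 = 72.26 mm; ȳ = 301900.00/9220.00 = 32.74 mm.

x̄ = 72.26 mm, ȳ = 32.74 mm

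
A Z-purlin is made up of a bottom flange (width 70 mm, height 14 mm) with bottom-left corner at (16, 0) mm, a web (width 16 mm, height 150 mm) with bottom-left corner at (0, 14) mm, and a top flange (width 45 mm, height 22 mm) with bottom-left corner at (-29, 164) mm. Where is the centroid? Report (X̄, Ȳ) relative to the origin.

Part | A | x̄ᵢ | ȳᵢ | A·x̄ᵢ | A·ȳᵢ
bottom flange | 980.00 | 51.00 | 7.00 | 49980.00 | 6860.00
web | 2400.00 | 8.00 | 89.00 | 19200.00 | 213600.00
top flange | 990.00 | -6.50 | 175.00 | -6435.00 | 173250.00
Σ | 4370.00 |  |  | 62745.00 | 393710.00
X̄ = 62745.00 / 4370.00 = 14.36 mm
Ȳ = 393710.00 / 4370.00 = 90.09 mm

X̄ = 14.36 mm, Ȳ = 90.09 mm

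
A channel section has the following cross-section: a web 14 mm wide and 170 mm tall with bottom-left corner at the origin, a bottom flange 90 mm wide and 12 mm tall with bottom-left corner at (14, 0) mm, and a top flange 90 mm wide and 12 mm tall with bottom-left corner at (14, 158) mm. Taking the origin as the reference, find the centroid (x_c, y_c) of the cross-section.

x_c = 31.74 mm, y_c = 85.00 mm

web: A = 14 × 170 = 2380.00, centroid at (7.00, 85.00).
bottom flange: A = 90 × 12 = 1080.00, centroid at (59.00, 6.00).
top flange: A = 90 × 12 = 1080.00, centroid at (59.00, 164.00).
ΣA = 4540.00 mm², ΣAx_c = 144100.00 mm³, ΣAy_c = 385900.00 mm³.
x_c = 144100.00/4540.00 = 31.74 mm; y_c = 385900.00/4540.00 = 85.00 mm.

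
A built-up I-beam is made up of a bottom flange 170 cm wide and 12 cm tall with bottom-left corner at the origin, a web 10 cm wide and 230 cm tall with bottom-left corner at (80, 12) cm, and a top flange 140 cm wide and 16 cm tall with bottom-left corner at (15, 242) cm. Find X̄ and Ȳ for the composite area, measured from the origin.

bottom flange: A = 170 × 12 = 2040.00, centroid at (85.00, 6.00).
web: A = 10 × 230 = 2300.00, centroid at (85.00, 127.00).
top flange: A = 140 × 16 = 2240.00, centroid at (85.00, 250.00).
ΣA = 6580.00 cm²
ΣAX̄ = (2040.00)(85.00) + (2300.00)(85.00) + (2240.00)(85.00) = 559300.00 cm³
ΣAȲ = (2040.00)(6.00) + (2300.00)(127.00) + (2240.00)(250.00) = 864340.00 cm³
X̄ = 559300.00 / 6580.00 = 85.00 cm
Ȳ = 864340.00 / 6580.00 = 131.36 cm

X̄ = 85.00 cm, Ȳ = 131.36 cm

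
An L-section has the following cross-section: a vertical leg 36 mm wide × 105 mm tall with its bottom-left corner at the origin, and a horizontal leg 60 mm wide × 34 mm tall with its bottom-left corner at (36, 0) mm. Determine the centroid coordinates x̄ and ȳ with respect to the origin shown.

vertical leg: A = 36 × 105 = 3780.00, centroid at (18.00, 52.50).
horizontal leg: A = 60 × 34 = 2040.00, centroid at (66.00, 17.00).
ΣA = 5820.00 mm², ΣAx̄ = 202680.00 mm³, ΣAȳ = 233130.00 mm³.
x̄ = 202680.00/5820.00 = 34.82 mm; ȳ = 233130.00/5820.00 = 40.06 mm.

x̄ = 34.82 mm, ȳ = 40.06 mm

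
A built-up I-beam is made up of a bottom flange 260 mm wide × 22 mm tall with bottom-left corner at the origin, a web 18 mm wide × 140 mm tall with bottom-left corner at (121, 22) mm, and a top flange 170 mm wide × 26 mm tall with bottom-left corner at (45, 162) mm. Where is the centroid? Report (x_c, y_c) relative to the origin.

x_c = 130.00 mm, y_c = 84.38 mm

Part | A | x̄ᵢ | ȳᵢ | A·x̄ᵢ | A·ȳᵢ
bottom flange | 5720.00 | 130.00 | 11.00 | 743600.00 | 62920.00
web | 2520.00 | 130.00 | 92.00 | 327600.00 | 231840.00
top flange | 4420.00 | 130.00 | 175.00 | 574600.00 | 773500.00
Σ | 12660.00 |  |  | 1645800.00 | 1068260.00
x_c = 1645800.00 / 12660.00 = 130.00 mm
y_c = 1068260.00 / 12660.00 = 84.38 mm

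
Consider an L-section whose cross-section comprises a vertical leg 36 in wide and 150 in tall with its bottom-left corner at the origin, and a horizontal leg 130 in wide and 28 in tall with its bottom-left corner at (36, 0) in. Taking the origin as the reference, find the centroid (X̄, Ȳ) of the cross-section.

X̄ = 51.42 in, Ȳ = 50.44 in

Part | A | x̄ᵢ | ȳᵢ | A·x̄ᵢ | A·ȳᵢ
vertical leg | 5400.00 | 18.00 | 75.00 | 97200.00 | 405000.00
horizontal leg | 3640.00 | 101.00 | 14.00 | 367640.00 | 50960.00
Σ | 9040.00 |  |  | 464840.00 | 455960.00
X̄ = 464840.00 / 9040.00 = 51.42 in
Ȳ = 455960.00 / 9040.00 = 50.44 in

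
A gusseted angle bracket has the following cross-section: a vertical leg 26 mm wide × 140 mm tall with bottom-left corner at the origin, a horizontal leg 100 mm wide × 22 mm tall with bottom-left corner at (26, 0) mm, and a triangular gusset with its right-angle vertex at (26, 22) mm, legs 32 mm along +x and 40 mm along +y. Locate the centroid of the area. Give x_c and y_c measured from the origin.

x_c = 36.73 mm, y_c = 46.55 mm

vertical leg: A = 26 × 140 = 3640.00, centroid at (13.00, 70.00).
horizontal leg: A = 100 × 22 = 2200.00, centroid at (76.00, 11.00).
gusset: A = ½·32·40 = 640.00, centroid at (36.67, 35.33).
ΣA = 6480.00 mm², ΣAx_c = 237986.67 mm³, ΣAy_c = 301613.33 mm³.
x_c = 237986.67/6480.00 = 36.73 mm; y_c = 301613.33/6480.00 = 46.55 mm.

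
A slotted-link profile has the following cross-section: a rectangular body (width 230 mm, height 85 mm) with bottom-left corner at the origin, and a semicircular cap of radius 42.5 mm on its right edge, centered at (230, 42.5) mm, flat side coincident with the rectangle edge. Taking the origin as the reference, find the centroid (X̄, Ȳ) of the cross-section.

rectangular body: A = 230 × 85 = 19550.00, centroid at (115.00, 42.50).
semicircular end: A = ½π·42.5² = 2837.25, centroid at (248.04, 42.50).
ΣA = 22387.25 mm², ΣAX̄ = 2951994.78 mm³, ΣAȲ = 951458.16 mm³.
X̄ = 2951994.78/22387.25 = 131.86 mm; Ȳ = 951458.16/22387.25 = 42.50 mm.

X̄ = 131.86 mm, Ȳ = 42.50 mm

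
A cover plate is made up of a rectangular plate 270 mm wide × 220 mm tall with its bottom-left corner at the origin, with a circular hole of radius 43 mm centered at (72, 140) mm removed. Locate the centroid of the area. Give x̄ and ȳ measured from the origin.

Part | A | x̄ᵢ | ȳᵢ | A·x̄ᵢ | A·ȳᵢ
plate | 59400.00 | 135.00 | 110.00 | 8019000.00 | 6534000.00
hole | -5808.80 | 72.00 | 140.00 | -418233.95 | -813232.67
Σ | 53591.20 |  |  | 7600766.05 | 5720767.33
x̄ = 7600766.05 / 53591.20 = 141.83 mm
ȳ = 5720767.33 / 53591.20 = 106.75 mm

x̄ = 141.83 mm, ȳ = 106.75 mm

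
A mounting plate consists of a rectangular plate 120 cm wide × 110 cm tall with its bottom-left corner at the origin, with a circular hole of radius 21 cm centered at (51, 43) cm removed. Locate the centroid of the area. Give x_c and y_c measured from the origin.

x_c = 61.06 cm, y_c = 56.41 cm

plate: A = 120 × 110 = 13200.00, centroid at (60.00, 55.00).
hole: A = −π·21² = -1385.44, centroid at (51.00, 43.00).
ΣA = 11814.56 cm², ΣAx_c = 721342.44 cm³, ΣAy_c = 666425.98 cm³.
x_c = 721342.44/11814.56 = 61.06 cm; y_c = 666425.98/11814.56 = 56.41 cm.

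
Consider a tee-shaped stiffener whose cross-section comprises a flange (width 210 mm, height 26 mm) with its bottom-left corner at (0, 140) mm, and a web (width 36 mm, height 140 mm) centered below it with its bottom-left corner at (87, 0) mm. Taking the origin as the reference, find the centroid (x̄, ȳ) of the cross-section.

x̄ = 105.00 mm, ȳ = 113.16 mm

web: A = 36 × 140 = 5040.00, centroid at (105.00, 70.00).
flange: A = 210 × 26 = 5460.00, centroid at (105.00, 153.00).
ΣA = 10500.00 mm²
ΣAx̄ = (5040.00)(105.00) + (5460.00)(105.00) = 1102500.00 mm³
ΣAȳ = (5040.00)(70.00) + (5460.00)(153.00) = 1188180.00 mm³
x̄ = 1102500.00 / 10500.00 = 105.00 mm
ȳ = 1188180.00 / 10500.00 = 113.16 mm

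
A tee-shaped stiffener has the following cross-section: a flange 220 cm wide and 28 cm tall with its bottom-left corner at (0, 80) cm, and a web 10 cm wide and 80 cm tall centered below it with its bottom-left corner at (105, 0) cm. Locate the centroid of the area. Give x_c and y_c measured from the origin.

web: A = 10 × 80 = 800.00, centroid at (110.00, 40.00).
flange: A = 220 × 28 = 6160.00, centroid at (110.00, 94.00).
ΣA = 6960.00 cm²
ΣAx_c = (800.00)(110.00) + (6160.00)(110.00) = 765600.00 cm³
ΣAy_c = (800.00)(40.00) + (6160.00)(94.00) = 611040.00 cm³
x_c = 765600.00 / 6960.00 = 110.00 cm
y_c = 611040.00 / 6960.00 = 87.79 cm

x_c = 110.00 cm, y_c = 87.79 cm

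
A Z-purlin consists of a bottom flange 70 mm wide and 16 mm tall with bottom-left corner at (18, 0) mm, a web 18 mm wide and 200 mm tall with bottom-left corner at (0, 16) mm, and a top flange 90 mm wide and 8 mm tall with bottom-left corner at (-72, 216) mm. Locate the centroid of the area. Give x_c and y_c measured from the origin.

Part | A | x̄ᵢ | ȳᵢ | A·x̄ᵢ | A·ȳᵢ
bottom flange | 1120.00 | 53.00 | 8.00 | 59360.00 | 8960.00
web | 3600.00 | 9.00 | 116.00 | 32400.00 | 417600.00
top flange | 720.00 | -27.00 | 220.00 | -19440.00 | 158400.00
Σ | 5440.00 |  |  | 72320.00 | 584960.00
x_c = 72320.00 / 5440.00 = 13.29 mm
y_c = 584960.00 / 5440.00 = 107.53 mm

x_c = 13.29 mm, y_c = 107.53 mm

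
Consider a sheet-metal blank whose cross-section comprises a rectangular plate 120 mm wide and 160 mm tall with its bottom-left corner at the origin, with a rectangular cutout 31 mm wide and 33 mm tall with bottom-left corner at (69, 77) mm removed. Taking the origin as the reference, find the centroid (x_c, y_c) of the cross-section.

x_c = 58.62 mm, y_c = 79.24 mm

plate: A = 120 × 160 = 19200.00, centroid at (60.00, 80.00).
hole: A = −(31 × 33) = -1023.00, centroid at (84.50, 93.50).
ΣA = 18177.00 mm²
ΣAx_c = (19200.00)(60.00) + (-1023.00)(84.50) = 1065556.50 mm³
ΣAy_c = (19200.00)(80.00) + (-1023.00)(93.50) = 1440349.50 mm³
x_c = 1065556.50 / 18177.00 = 58.62 mm
y_c = 1440349.50 / 18177.00 = 79.24 mm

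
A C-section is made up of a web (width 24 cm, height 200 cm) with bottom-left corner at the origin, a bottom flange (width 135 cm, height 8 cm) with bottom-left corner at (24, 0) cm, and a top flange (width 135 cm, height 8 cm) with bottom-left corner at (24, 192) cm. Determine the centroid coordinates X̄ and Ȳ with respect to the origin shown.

X̄ = 36.67 cm, Ȳ = 100.00 cm

web: A = 24 × 200 = 4800.00, centroid at (12.00, 100.00).
bottom flange: A = 135 × 8 = 1080.00, centroid at (91.50, 4.00).
top flange: A = 135 × 8 = 1080.00, centroid at (91.50, 196.00).
ΣA = 6960.00 cm²
ΣAX̄ = (4800.00)(12.00) + (1080.00)(91.50) + (1080.00)(91.50) = 255240.00 cm³
ΣAȲ = (4800.00)(100.00) + (1080.00)(4.00) + (1080.00)(196.00) = 696000.00 cm³
X̄ = 255240.00 / 6960.00 = 36.67 cm
Ȳ = 696000.00 / 6960.00 = 100.00 cm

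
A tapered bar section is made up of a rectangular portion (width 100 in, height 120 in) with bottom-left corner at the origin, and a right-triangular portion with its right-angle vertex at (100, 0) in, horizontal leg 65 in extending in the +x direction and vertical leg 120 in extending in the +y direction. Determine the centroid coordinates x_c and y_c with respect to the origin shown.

x_c = 67.58 in, y_c = 55.09 in

Part | A | x̄ᵢ | ȳᵢ | A·x̄ᵢ | A·ȳᵢ
rectangular portion | 12000.00 | 50.00 | 60.00 | 600000.00 | 720000.00
triangular portion | 3900.00 | 121.67 | 40.00 | 474500.00 | 156000.00
Σ | 15900.00 |  |  | 1074500.00 | 876000.00
x_c = 1074500.00 / 15900.00 = 67.58 in
y_c = 876000.00 / 15900.00 = 55.09 in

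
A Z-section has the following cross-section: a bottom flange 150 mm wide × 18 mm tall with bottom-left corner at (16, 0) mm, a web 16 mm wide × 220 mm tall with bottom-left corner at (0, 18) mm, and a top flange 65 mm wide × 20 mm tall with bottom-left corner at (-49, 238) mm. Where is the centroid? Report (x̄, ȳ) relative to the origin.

x̄ = 33.57 mm, ȳ = 106.02 mm

Part | A | x̄ᵢ | ȳᵢ | A·x̄ᵢ | A·ȳᵢ
bottom flange | 2700.00 | 91.00 | 9.00 | 245700.00 | 24300.00
web | 3520.00 | 8.00 | 128.00 | 28160.00 | 450560.00
top flange | 1300.00 | -16.50 | 248.00 | -21450.00 | 322400.00
Σ | 7520.00 |  |  | 252410.00 | 797260.00
x̄ = 252410.00 / 7520.00 = 33.57 mm
ȳ = 797260.00 / 7520.00 = 106.02 mm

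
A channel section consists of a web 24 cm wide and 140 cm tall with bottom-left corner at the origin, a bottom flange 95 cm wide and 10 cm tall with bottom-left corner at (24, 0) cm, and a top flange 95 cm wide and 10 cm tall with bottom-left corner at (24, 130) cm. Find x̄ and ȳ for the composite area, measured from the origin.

x̄ = 33.49 cm, ȳ = 70.00 cm

web: A = 24 × 140 = 3360.00, centroid at (12.00, 70.00).
bottom flange: A = 95 × 10 = 950.00, centroid at (71.50, 5.00).
top flange: A = 95 × 10 = 950.00, centroid at (71.50, 135.00).
ΣA = 5260.00 cm²
ΣAx̄ = (3360.00)(12.00) + (950.00)(71.50) + (950.00)(71.50) = 176170.00 cm³
ΣAȳ = (3360.00)(70.00) + (950.00)(5.00) + (950.00)(135.00) = 368200.00 cm³
x̄ = 176170.00 / 5260.00 = 33.49 cm
ȳ = 368200.00 / 5260.00 = 70.00 cm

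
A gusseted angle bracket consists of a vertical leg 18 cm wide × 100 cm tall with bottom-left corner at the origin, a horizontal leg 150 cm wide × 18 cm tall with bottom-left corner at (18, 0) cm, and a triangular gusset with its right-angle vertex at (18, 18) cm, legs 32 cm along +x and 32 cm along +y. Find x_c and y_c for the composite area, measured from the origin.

x_c = 56.26 cm, y_c = 25.73 cm

vertical leg: A = 18 × 100 = 1800.00, centroid at (9.00, 50.00).
horizontal leg: A = 150 × 18 = 2700.00, centroid at (93.00, 9.00).
gusset: A = ½·32·32 = 512.00, centroid at (28.67, 28.67).
ΣA = 5012.00 cm²
ΣAx_c = (1800.00)(9.00) + (2700.00)(93.00) + (512.00)(28.67) = 281977.33 cm³
ΣAy_c = (1800.00)(50.00) + (2700.00)(9.00) + (512.00)(28.67) = 128977.33 cm³
x_c = 281977.33 / 5012.00 = 56.26 cm
y_c = 128977.33 / 5012.00 = 25.73 cm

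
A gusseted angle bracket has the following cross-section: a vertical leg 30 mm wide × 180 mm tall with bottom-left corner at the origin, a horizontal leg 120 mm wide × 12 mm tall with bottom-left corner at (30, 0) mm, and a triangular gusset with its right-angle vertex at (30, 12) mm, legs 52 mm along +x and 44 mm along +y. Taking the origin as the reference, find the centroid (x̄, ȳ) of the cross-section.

x̄ = 33.16 mm, ȳ = 65.77 mm

Part | A | x̄ᵢ | ȳᵢ | A·x̄ᵢ | A·ȳᵢ
vertical leg | 5400.00 | 15.00 | 90.00 | 81000.00 | 486000.00
horizontal leg | 1440.00 | 90.00 | 6.00 | 129600.00 | 8640.00
gusset | 1144.00 | 47.33 | 26.67 | 54149.33 | 30506.67
Σ | 7984.00 |  |  | 264749.33 | 525146.67
x̄ = 264749.33 / 7984.00 = 33.16 mm
ȳ = 525146.67 / 7984.00 = 65.77 mm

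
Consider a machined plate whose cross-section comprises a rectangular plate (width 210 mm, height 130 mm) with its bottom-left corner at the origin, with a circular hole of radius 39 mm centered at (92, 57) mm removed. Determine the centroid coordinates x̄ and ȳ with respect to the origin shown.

plate: A = 210 × 130 = 27300.00, centroid at (105.00, 65.00).
hole: A = −π·39² = -4778.36, centroid at (92.00, 57.00).
ΣA = 22521.64 mm²
ΣAx̄ = (27300.00)(105.00) + (-4778.36)(92.00) = 2426890.66 mm³
ΣAȳ = (27300.00)(65.00) + (-4778.36)(57.00) = 1502133.34 mm³
x̄ = 2426890.66 / 22521.64 = 107.76 mm
ȳ = 1502133.34 / 22521.64 = 66.70 mm

x̄ = 107.76 mm, ȳ = 66.70 mm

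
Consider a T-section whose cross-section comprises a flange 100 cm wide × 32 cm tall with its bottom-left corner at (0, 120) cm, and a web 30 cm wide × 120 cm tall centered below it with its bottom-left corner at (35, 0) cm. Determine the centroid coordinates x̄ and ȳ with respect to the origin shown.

web: A = 30 × 120 = 3600.00, centroid at (50.00, 60.00).
flange: A = 100 × 32 = 3200.00, centroid at (50.00, 136.00).
ΣA = 6800.00 cm², ΣAx̄ = 340000.00 cm³, ΣAȳ = 651200.00 cm³.
x̄ = 340000.00/6800.00 = 50.00 cm; ȳ = 651200.00/6800.00 = 95.76 cm.

x̄ = 50.00 cm, ȳ = 95.76 cm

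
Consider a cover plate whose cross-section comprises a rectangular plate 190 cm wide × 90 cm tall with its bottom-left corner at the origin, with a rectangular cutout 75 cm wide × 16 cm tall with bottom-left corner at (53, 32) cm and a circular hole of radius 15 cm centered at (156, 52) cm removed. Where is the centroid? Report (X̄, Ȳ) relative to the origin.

Part | A | x̄ᵢ | ȳᵢ | A·x̄ᵢ | A·ȳᵢ
plate | 17100.00 | 95.00 | 45.00 | 1624500.00 | 769500.00
hole 1 | -1200.00 | 90.50 | 40.00 | -108600.00 | -48000.00
hole 2 | -706.86 | 156.00 | 52.00 | -110269.90 | -36756.63
Σ | 15193.14 |  |  | 1405630.10 | 684743.37
X̄ = 1405630.10 / 15193.14 = 92.52 cm
Ȳ = 684743.37 / 15193.14 = 45.07 cm

X̄ = 92.52 cm, Ȳ = 45.07 cm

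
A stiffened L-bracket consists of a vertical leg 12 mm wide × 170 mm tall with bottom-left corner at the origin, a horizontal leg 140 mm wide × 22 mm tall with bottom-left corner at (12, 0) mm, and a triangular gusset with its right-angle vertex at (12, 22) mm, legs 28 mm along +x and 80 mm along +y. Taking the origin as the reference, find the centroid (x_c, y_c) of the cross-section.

vertical leg: A = 12 × 170 = 2040.00, centroid at (6.00, 85.00).
horizontal leg: A = 140 × 22 = 3080.00, centroid at (82.00, 11.00).
gusset: A = ½·28·80 = 1120.00, centroid at (21.33, 48.67).
ΣA = 6240.00 mm²
ΣAx_c = (2040.00)(6.00) + (3080.00)(82.00) + (1120.00)(21.33) = 288693.33 mm³
ΣAy_c = (2040.00)(85.00) + (3080.00)(11.00) + (1120.00)(48.67) = 261786.67 mm³
x_c = 288693.33 / 6240.00 = 46.26 mm
y_c = 261786.67 / 6240.00 = 41.95 mm

x_c = 46.26 mm, y_c = 41.95 mm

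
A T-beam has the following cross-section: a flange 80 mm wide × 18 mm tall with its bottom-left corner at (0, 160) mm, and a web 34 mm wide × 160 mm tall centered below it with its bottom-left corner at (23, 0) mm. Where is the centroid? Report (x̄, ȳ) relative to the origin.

x̄ = 40.00 mm, ȳ = 98.63 mm

Part | A | x̄ᵢ | ȳᵢ | A·x̄ᵢ | A·ȳᵢ
web | 5440.00 | 40.00 | 80.00 | 217600.00 | 435200.00
flange | 1440.00 | 40.00 | 169.00 | 57600.00 | 243360.00
Σ | 6880.00 |  |  | 275200.00 | 678560.00
x̄ = 275200.00 / 6880.00 = 40.00 mm
ȳ = 678560.00 / 6880.00 = 98.63 mm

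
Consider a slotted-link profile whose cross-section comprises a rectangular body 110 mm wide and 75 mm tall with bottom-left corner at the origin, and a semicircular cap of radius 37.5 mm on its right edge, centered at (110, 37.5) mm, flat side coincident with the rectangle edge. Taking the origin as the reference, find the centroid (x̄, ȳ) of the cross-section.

Part | A | x̄ᵢ | ȳᵢ | A·x̄ᵢ | A·ȳᵢ
rectangular body | 8250.00 | 55.00 | 37.50 | 453750.00 | 309375.00
semicircular end | 2208.93 | 125.92 | 37.50 | 278138.81 | 82834.96
Σ | 10458.93 |  |  | 731888.81 | 392209.96
x̄ = 731888.81 / 10458.93 = 69.98 mm
ȳ = 392209.96 / 10458.93 = 37.50 mm

x̄ = 69.98 mm, ȳ = 37.50 mm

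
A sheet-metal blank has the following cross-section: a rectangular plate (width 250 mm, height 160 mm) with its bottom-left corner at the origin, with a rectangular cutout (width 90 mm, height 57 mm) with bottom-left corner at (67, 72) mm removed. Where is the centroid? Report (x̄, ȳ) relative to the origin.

plate: A = 250 × 160 = 40000.00, centroid at (125.00, 80.00).
hole: A = −(90 × 57) = -5130.00, centroid at (112.00, 100.50).
ΣA = 34870.00 mm²
ΣAx̄ = (40000.00)(125.00) + (-5130.00)(112.00) = 4425440.00 mm³
ΣAȳ = (40000.00)(80.00) + (-5130.00)(100.50) = 2684435.00 mm³
x̄ = 4425440.00 / 34870.00 = 126.91 mm
ȳ = 2684435.00 / 34870.00 = 76.98 mm

x̄ = 126.91 mm, ȳ = 76.98 mm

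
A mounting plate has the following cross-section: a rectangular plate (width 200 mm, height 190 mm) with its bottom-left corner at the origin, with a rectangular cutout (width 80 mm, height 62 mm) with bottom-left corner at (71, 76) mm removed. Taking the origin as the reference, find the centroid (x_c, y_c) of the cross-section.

Part | A | x̄ᵢ | ȳᵢ | A·x̄ᵢ | A·ȳᵢ
plate | 38000.00 | 100.00 | 95.00 | 3800000.00 | 3610000.00
hole | -4960.00 | 111.00 | 107.00 | -550560.00 | -530720.00
Σ | 33040.00 |  |  | 3249440.00 | 3079280.00
x_c = 3249440.00 / 33040.00 = 98.35 mm
y_c = 3079280.00 / 33040.00 = 93.20 mm

x_c = 98.35 mm, y_c = 93.20 mm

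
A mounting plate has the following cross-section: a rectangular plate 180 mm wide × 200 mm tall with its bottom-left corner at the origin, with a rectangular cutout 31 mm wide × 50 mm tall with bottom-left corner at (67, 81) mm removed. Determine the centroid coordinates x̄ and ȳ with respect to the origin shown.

x̄ = 90.34 mm, ȳ = 99.73 mm

plate: A = 180 × 200 = 36000.00, centroid at (90.00, 100.00).
hole: A = −(31 × 50) = -1550.00, centroid at (82.50, 106.00).
ΣA = 34450.00 mm², ΣAx̄ = 3112125.00 mm³, ΣAȳ = 3435700.00 mm³.
x̄ = 3112125.00/34450.00 = 90.34 mm; ȳ = 3435700.00/34450.00 = 99.73 mm.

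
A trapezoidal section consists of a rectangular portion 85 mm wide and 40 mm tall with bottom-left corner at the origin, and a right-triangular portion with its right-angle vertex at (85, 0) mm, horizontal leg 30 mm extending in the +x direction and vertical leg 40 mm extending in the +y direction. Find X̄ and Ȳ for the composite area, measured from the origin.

X̄ = 50.38 mm, Ȳ = 19.00 mm

rectangular portion: A = 85 × 40 = 3400.00, centroid at (42.50, 20.00).
triangular portion: A = ½·30·40 = 600.00, centroid at (95.00, 13.33).
ΣA = 4000.00 mm²
ΣAX̄ = (3400.00)(42.50) + (600.00)(95.00) = 201500.00 mm³
ΣAȲ = (3400.00)(20.00) + (600.00)(13.33) = 76000.00 mm³
X̄ = 201500.00 / 4000.00 = 50.38 mm
Ȳ = 76000.00 / 4000.00 = 19.00 mm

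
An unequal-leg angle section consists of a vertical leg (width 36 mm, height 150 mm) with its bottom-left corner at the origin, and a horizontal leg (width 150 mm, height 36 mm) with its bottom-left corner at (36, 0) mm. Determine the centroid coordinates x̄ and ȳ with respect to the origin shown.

Part | A | x̄ᵢ | ȳᵢ | A·x̄ᵢ | A·ȳᵢ
vertical leg | 5400.00 | 18.00 | 75.00 | 97200.00 | 405000.00
horizontal leg | 5400.00 | 111.00 | 18.00 | 599400.00 | 97200.00
Σ | 10800.00 |  |  | 696600.00 | 502200.00
x̄ = 696600.00 / 10800.00 = 64.50 mm
ȳ = 502200.00 / 10800.00 = 46.50 mm

x̄ = 64.50 mm, ȳ = 46.50 mm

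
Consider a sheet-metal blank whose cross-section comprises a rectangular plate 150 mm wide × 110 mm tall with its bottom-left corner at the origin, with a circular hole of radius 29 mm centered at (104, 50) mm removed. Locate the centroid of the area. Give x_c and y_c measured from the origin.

plate: A = 150 × 110 = 16500.00, centroid at (75.00, 55.00).
hole: A = −π·29² = -2642.08, centroid at (104.00, 50.00).
ΣA = 13857.92 mm², ΣAx_c = 962723.74 mm³, ΣAy_c = 775396.03 mm³.
x_c = 962723.74/13857.92 = 69.47 mm; y_c = 775396.03/13857.92 = 55.95 mm.

x_c = 69.47 mm, y_c = 55.95 mm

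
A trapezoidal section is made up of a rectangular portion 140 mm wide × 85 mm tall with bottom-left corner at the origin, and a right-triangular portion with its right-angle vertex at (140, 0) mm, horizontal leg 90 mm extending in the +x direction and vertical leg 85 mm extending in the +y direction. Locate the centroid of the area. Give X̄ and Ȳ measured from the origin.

Part | A | x̄ᵢ | ȳᵢ | A·x̄ᵢ | A·ȳᵢ
rectangular portion | 11900.00 | 70.00 | 42.50 | 833000.00 | 505750.00
triangular portion | 3825.00 | 170.00 | 28.33 | 650250.00 | 108375.00
Σ | 15725.00 |  |  | 1483250.00 | 614125.00
X̄ = 1483250.00 / 15725.00 = 94.32 mm
Ȳ = 614125.00 / 15725.00 = 39.05 mm

X̄ = 94.32 mm, Ȳ = 39.05 mm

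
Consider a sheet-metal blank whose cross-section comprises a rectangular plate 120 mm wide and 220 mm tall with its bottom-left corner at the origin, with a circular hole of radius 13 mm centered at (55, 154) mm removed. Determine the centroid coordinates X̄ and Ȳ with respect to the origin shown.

X̄ = 60.10 mm, Ȳ = 109.10 mm

plate: A = 120 × 220 = 26400.00, centroid at (60.00, 110.00).
hole: A = −π·13² = -530.93, centroid at (55.00, 154.00).
ΣA = 25869.07 mm²
ΣAX̄ = (26400.00)(60.00) + (-530.93)(55.00) = 1554798.90 mm³
ΣAȲ = (26400.00)(110.00) + (-530.93)(154.00) = 2822236.91 mm³
X̄ = 1554798.90 / 25869.07 = 60.10 mm
Ȳ = 2822236.91 / 25869.07 = 109.10 mm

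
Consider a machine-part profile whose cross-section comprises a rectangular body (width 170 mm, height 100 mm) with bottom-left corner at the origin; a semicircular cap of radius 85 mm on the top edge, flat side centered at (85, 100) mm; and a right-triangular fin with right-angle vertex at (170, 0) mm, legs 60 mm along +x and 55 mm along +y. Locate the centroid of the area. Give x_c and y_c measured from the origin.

rectangular body: A = 170 × 100 = 17000.00, centroid at (85.00, 50.00).
semicircular top: A = ½π·85² = 11349.00, centroid at (85.00, 136.08).
triangular fin: A = ½·60·55 = 1650.00, centroid at (190.00, 18.33).
ΣA = 29999.00 mm², ΣAx_c = 2723165.29 mm³, ΣAy_c = 2424567.01 mm³.
x_c = 2723165.29/29999.00 = 90.78 mm; y_c = 2424567.01/29999.00 = 80.82 mm.

x_c = 90.78 mm, y_c = 80.82 mm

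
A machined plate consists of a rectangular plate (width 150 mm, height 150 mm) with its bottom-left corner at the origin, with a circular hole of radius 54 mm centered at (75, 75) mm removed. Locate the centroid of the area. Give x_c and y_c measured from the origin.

Part | A | x̄ᵢ | ȳᵢ | A·x̄ᵢ | A·ȳᵢ
plate | 22500.00 | 75.00 | 75.00 | 1687500.00 | 1687500.00
hole | -9160.88 | 75.00 | 75.00 | -687066.31 | -687066.31
Σ | 13339.12 |  |  | 1000433.69 | 1000433.69
x_c = 1000433.69 / 13339.12 = 75.00 mm
y_c = 1000433.69 / 13339.12 = 75.00 mm

x_c = 75.00 mm, y_c = 75.00 mm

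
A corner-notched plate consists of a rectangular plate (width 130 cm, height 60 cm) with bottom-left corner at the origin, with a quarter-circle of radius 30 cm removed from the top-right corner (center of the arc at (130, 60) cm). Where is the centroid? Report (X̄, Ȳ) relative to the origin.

X̄ = 59.79 cm, Ȳ = 28.28 cm

plate: A = 130 × 60 = 7800.00, centroid at (65.00, 30.00).
removed quarter-circle: A = −¼π·30² = -706.86, centroid at (117.27, 47.27).
ΣA = 7093.14 cm²
ΣAX̄ = (7800.00)(65.00) + (-706.86)(117.27) = 424108.41 cm³
ΣAȲ = (7800.00)(30.00) + (-706.86)(47.27) = 200588.50 cm³
X̄ = 424108.41 / 7093.14 = 59.79 cm
Ȳ = 200588.50 / 7093.14 = 28.28 cm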